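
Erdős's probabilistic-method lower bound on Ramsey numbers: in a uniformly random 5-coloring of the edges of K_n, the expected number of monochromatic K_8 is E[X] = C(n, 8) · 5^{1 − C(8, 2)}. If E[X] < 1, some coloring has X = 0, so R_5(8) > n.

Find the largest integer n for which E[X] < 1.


We need C(n, 8) · 5^{1 − 28} < 1, i.e. C(n, 8) < 5^{28 − 1} = 7450580596923828125.
Check values of n near the boundary:
  n = 859: C(859, 8) = 7115855595170747139; 7115855595170747139 < 7450580596923828125? YES
  n = 860: C(860, 8) = 7182671140665308145; 7182671140665308145 < 7450580596923828125? YES
  n = 861: C(861, 8) = 7250034996615275865; 7250034996615275865 < 7450580596923828125? YES
  n = 862: C(862, 8) = 7317951015318931845; 7317951015318931845 < 7450580596923828125? YES
  n = 863: C(863, 8) = 7386423071602617757; 7386423071602617757 < 7450580596923828125? YES
  n = 864: C(864, 8) = 7455455062926006708; 7455455062926006708 < 7450580596923828125? NO
  n = 865: C(865, 8) = 7525050909487743060; 7525050909487743060 < 7450580596923828125? NO
  n = 866: C(866, 8) = 7595214554331451620; 7595214554331451620 < 7450580596923828125? NO
The largest n with C(n, 8) < 7450580596923828125 is n = 863 (where E[X] = 7386423071602617757/7450580596923828125 ≈ 0.9914). Hence R_5(8) > 863, i.e. R_5(8) ≥ 864.

Largest n = 863; hence R_5(8) > 863.


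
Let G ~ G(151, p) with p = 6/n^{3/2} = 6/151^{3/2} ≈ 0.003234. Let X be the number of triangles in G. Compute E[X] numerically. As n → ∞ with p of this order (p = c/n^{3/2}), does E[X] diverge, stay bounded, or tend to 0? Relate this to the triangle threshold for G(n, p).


Number of potential triangles: C(151, 3) = 562475.
Each occurs with probability p³ ≈ (0.003234)³ ≈ 3.381096e-08.
By linearity: E[X] = C(151, 3)·p³ ≈ 562475 · 3.381096e-08 ≈ 0.0190.
Since α = 3/2 > 1, p = c/n^{3/2} = o(1/n) is below the triangle threshold p ~ 1/n. Asymptotically E[X] ~ (c³/6)·n^{3(1−α)} = (6³/6)·n^{-1.5} → 0, so by Markov's inequality G has no triangles w.h.p.

E[X] ≈ 0.0190; in regime p = Θ(1/n^{3/2}) E[X] tends to 0 (below the triangle threshold p ~ 1/n).


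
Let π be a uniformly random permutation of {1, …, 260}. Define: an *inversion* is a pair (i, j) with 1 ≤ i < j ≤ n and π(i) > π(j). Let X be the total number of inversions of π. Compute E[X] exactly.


Write X = Σ X_I over the C(260, 2) = 33670 pairs i < j, with X_I the indicator of one inversion.
There are 33670 indicators.
For each fixed pair i < j, the values π(i) and π(j) are two distinct elements of {1, …, 260} in uniformly random order; by symmetry P[π(i) > π(j)] = 1/2.
By linearity: E[X] = 33670 · (1/2) = C(260, 2) · (1/2) = 33670/2 = 16835 ≈ 16835.000.

E[X] = 16835 = 16835.000.


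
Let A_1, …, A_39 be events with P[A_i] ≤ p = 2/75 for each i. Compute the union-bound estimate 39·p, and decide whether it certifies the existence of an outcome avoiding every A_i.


Union bound: P[∪_{i=1}^{39} A_i] ≤ Σ_i P[A_i] ≤ 39·p = 39·(2/75) = 26/25.
Numerically: 26/25 ≈ 1.04000.
Is 26/25 < 1? NO.
Since the bound 26/25 is ≥ 1, the union bound is uninformative here; it does NOT by itself certify existence.

39·p = 26/25 ≈ 1.04000; existence NOT certified by the union bound.


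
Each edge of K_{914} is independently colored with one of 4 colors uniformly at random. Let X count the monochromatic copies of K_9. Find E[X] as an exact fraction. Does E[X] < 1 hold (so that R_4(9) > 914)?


E[X] = C(914, 9) · 4^{1 − 36} = 1179217089587653905932 · 4^{−35} = 1179217089587653905932/1180591620717411303424.
As a reduced fraction: E[X] = 294804272396913476483/295147905179352825856 ≈ 0.998836.
Is E[X] < 1? YES.
Since E[X] < 1, there exists a 4-coloring of K_{914} with no monochromatic K_9; hence R_4(9) > 914.

E[X] = 294804272396913476483/295147905179352825856 ≈ 0.998836; E[X] < 1, so R_4(9) > 914.


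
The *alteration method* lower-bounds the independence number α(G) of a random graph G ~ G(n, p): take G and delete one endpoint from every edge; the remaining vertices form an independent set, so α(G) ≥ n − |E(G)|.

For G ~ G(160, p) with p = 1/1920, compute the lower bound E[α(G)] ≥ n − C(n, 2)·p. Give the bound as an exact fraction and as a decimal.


E[|E(G)|] = C(160, 2)·p = 12720 · (1/1920) = 53/8.
E[α(G)] ≥ n − E[|E(G)|] = 160 − 53/8 = 1227/8.
Numerically: ≈ 153.3750.
(This is only a lower bound; the true E[α(G)] may be larger.)

E[α(G)] ≥ 1227/8 ≈ 153.3750.


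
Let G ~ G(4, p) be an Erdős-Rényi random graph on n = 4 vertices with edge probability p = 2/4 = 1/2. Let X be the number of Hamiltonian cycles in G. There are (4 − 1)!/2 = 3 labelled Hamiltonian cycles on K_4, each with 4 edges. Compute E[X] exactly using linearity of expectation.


K_4 has (4 − 1)!/2 = 3 labelled Hamiltonian cycles.
For each such Hamiltonian cycle H, let X_H = 1 if all 4 edges of H are present in G. Then P[X_H = 1] = p^{4} = (1/2)^{4} = 1/16.
By linearity of expectation: E[X] = Σ_H E[X_H] = 3 · p^{4} = 3 · 1/16 = 3/16.
Numerically: E[X] ≈ 0.1875.

E[X] = 3 · (1/2)^{4} = 3/16 ≈ 0.1875.


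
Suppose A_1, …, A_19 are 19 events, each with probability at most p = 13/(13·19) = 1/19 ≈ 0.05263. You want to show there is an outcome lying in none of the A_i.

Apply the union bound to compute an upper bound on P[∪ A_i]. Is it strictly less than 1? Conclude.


Union bound: P[∪_{i=1}^{19} A_i] ≤ Σ_i P[A_i] ≤ 19·p = 19·(1/19) = 1.
Numerically: 1 ≈ 1.00000.
Is 1 < 1? NO.
Since the bound 1 is ≥ 1, the union bound is uninformative here; it does NOT by itself certify existence.

19·p = 1 ≈ 1.00000; existence NOT certified by the union bound.


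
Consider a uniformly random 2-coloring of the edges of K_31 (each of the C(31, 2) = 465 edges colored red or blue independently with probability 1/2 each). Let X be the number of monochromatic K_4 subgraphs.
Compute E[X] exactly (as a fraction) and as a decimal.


Let X = Σ_S X_S over the C(31, 4) = 31465 subsets S of size 4, where X_S = 1 if the K_4 on S is monochromatic.
For a fixed S, the K_4 on S has C(4, 2) = 6 edges. P[all 6 edges red] = (1/2)^6, and likewise for blue, so P[monochromatic] = 2·(1/2)^6 = 2^{1 − 6} = 1/32.
Summing: E[X] = C(31, 4) · 2^{1 − 6} = 31465 · 1/32 = 31465/32.
Numerically: E[X] ≈ 983.2812.

E[X] = C(31,4)·2^(1−C(4,2)) = 31465/32 ≈ 983.2812.


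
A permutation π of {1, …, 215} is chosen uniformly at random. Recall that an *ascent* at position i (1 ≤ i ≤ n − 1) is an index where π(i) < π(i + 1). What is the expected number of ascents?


Write X = Σ X_I over i = 1, …, 214, with X_I the indicator of one ascent.
There are 214 indicators.
For each fixed i, the pair (π(i), π(i+1)) is a uniformly random ordered pair of distinct values from {1, …, 215}; by symmetry P[π(i) < π(i+1)] = 1/2.
By linearity: E[X] = 214 · (1/2) = (215 − 1) · (1/2) = 107 ≈ 107.000.

E[X] = 107 = 107.000.


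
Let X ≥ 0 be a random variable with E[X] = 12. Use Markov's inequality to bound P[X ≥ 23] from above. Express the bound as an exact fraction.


μ = E[X] = 12, a = 23.
Markov: P[X ≥ 23] ≤ μ/a = (12)/23 = 12/23.
Numerically: ≈ 0.52174.
(Since a = 23 > μ = 12.00000, the bound 12/23 is < 1 and informative.)

P[X ≥ 23] ≤ 12/23 ≈ 0.52174.


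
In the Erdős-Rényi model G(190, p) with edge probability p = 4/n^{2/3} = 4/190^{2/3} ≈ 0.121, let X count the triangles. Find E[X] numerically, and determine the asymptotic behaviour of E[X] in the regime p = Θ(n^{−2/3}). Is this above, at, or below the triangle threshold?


Number of potential triangles: C(190, 3) = 1125180.
Each occurs with probability p³ ≈ (0.121)³ ≈ 1.772853e-03.
By linearity: E[X] = C(190, 3)·p³ ≈ 1125180 · 1.772853e-03 ≈ 1994.7789.
Since α = 2/3 < 1, p = c/n^{2/3} ≫ 1/n is above the triangle threshold p ~ 1/n. Asymptotically E[X] ~ (c³/6)·n^{3(1−α)} = (4³/6)·n^{1} → ∞; triangles are abundant w.h.p.

E[X] ≈ 1994.7789; in regime p = Θ(1/n^{2/3}) E[X] diverges (above the triangle threshold p ~ 1/n).


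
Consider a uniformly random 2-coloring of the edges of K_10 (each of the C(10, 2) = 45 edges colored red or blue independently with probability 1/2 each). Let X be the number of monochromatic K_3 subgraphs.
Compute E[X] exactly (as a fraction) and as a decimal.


Let X = Σ_S X_S over the C(10, 3) = 120 subsets S of size 3, where X_S = 1 if the K_3 on S is monochromatic.
For a fixed S, the K_3 on S has C(3, 2) = 3 edges. P[all 3 edges red] = (1/2)^3, and likewise for blue, so P[monochromatic] = 2·(1/2)^3 = 2^{1 − 3} = 1/4.
By linearity: E[X] = C(10, 3) · 2^{1 − 3} = 120 · 1/4 = 30.
Numerically: E[X] ≈ 30.000.

E[X] = C(10,3)·2^(1−C(3,2)) = 30 ≈ 30.000.


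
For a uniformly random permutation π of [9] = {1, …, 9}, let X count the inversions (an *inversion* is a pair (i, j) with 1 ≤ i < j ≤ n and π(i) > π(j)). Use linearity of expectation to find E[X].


Write X = Σ X_I over the C(9, 2) = 36 pairs i < j, with X_I the indicator of one inversion.
There are 36 indicators.
For each fixed pair i < j, the values π(i) and π(j) are two distinct elements of {1, …, 9} in uniformly random order; by symmetry P[π(i) > π(j)] = 1/2.
By linearity: E[X] = 36 · (1/2) = C(9, 2) · (1/2) = 36/2 = 18 ≈ 18.000000.

E[X] = 18 = 18.000000.


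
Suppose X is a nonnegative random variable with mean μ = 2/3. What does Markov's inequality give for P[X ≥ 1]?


μ = E[X] = 2/3, a = 1.
Markov: P[X ≥ 1] ≤ μ/a = (2/3)/1 = 2/3.
Numerically: ≈ 0.6667.
(Since a = 1 > μ = 0.6667, the bound 2/3 is < 1 and informative.)

P[X ≥ 1] ≤ 2/3 ≈ 0.6667.


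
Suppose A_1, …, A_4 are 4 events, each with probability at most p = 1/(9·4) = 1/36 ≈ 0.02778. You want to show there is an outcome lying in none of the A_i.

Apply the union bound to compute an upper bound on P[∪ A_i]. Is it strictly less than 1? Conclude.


Union bound: P[∪_{i=1}^{4} A_i] ≤ Σ_i P[A_i] ≤ 4·p = 4·(1/36) = 1/9.
Numerically: 1/9 ≈ 0.11111.
Is 1/9 < 1? YES.
Since P[∪ A_i] ≤ 1/9 < 1, the complement has P[∩ A_i^c] ≥ 1 − 1/9 = 8/9 > 0, so some outcome avoids every A_i.

4·p = 1/9 ≈ 0.11111; existence CERTIFIED by the union bound.


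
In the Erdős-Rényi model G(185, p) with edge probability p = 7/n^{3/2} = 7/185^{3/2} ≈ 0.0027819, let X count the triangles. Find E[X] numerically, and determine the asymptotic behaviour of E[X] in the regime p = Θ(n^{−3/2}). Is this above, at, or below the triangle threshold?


Number of potential triangles: C(185, 3) = 1038220.
Each occurs with probability p³ ≈ (0.0027819)³ ≈ 2.1528875e-08.
By linearity: E[X] = C(185, 3)·p³ ≈ 1038220 · 2.1528875e-08 ≈ 0.02235.
Since α = 3/2 > 1, p = c/n^{3/2} = o(1/n) is below the triangle threshold p ~ 1/n. Asymptotically E[X] ~ (c³/6)·n^{3(1−α)} = (7³/6)·n^{-1.5} → 0, so by Markov's inequality G has no triangles w.h.p.

E[X] ≈ 0.02235; in regime p = Θ(1/n^{3/2}) E[X] tends to 0 (below the triangle threshold p ~ 1/n).


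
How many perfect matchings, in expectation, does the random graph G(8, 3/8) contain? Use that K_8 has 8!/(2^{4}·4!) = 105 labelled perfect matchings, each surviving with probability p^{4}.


K_8 has 8!/(2^{4}·4!) = 105 labelled perfect matchings.
For each such perfect matching H, let X_H = 1 if all 4 edges of H are present in G. Then P[X_H = 1] = p^{4} = (3/8)^{4} = 81/4096.
By linearity: E[X] = Σ_H E[X_H] = 105 · p^{4} = 105 · 81/4096 = 8505/4096.
Numerically: E[X] ≈ 2.076.

E[X] = 105 · (3/8)^{4} = 8505/4096 ≈ 2.076.


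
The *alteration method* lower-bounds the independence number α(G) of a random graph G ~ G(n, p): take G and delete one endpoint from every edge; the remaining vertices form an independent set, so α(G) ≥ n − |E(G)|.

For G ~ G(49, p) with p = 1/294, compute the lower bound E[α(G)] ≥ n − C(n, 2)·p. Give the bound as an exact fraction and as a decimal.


E[|E(G)|] = C(49, 2)·p = 1176 · (1/294) = 4.
E[α(G)] ≥ n − E[|E(G)|] = 49 − 4 = 45.
Numerically: ≈ 45.000.
(This is only a lower bound; the true E[α(G)] may be larger.)

E[α(G)] ≥ 45 ≈ 45.000.


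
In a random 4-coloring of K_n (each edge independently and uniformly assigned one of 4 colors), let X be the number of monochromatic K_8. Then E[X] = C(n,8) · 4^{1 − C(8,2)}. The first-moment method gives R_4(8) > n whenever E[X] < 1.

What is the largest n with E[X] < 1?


We need C(n, 8) · 4^{1 − 28} < 1, i.e. C(n, 8) < 4^{28 − 1} = 18014398509481984.
Check values of n near the boundary:
  n = 403: C(403, 8) = 16090020602228430; 16090020602228430 < 18014398509481984? YES
  n = 404: C(404, 8) = 16415071523485570; 16415071523485570 < 18014398509481984? YES
  n = 405: C(405, 8) = 16745853821188050; 16745853821188050 < 18014398509481984? YES
  n = 406: C(406, 8) = 17082453897995850; 17082453897995850 < 18014398509481984? YES
  n = 407: C(407, 8) = 17424959239309050; 17424959239309050 < 18014398509481984? YES
  n = 408: C(408, 8) = 17773458424095231; 17773458424095231 < 18014398509481984? YES
  n = 409: C(409, 8) = 18128041135797879; 18128041135797879 < 18014398509481984? NO
  n = 410: C(410, 8) = 18488798173326195; 18488798173326195 < 18014398509481984? NO
  n = 411: C(411, 8) = 18855821462126715; 18855821462126715 < 18014398509481984? NO
The largest n with C(n, 8) < 18014398509481984 is n = 408 (where E[X] = 17773458424095231/18014398509481984 ≈ 0.986625). Hence R_4(8) > 408, i.e. R_4(8) ≥ 409.

Largest n = 408; hence R_4(8) > 408.


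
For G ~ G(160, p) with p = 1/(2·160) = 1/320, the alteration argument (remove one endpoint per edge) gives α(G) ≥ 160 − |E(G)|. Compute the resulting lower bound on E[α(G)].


E[|E(G)|] = C(160, 2)·p = 12720 · (1/320) = 159/4.
E[α(G)] ≥ n − E[|E(G)|] = 160 − 159/4 = 481/4.
Numerically: ≈ 120.25000.
(This is only a lower bound; the true E[α(G)] may be larger.)

E[α(G)] ≥ 481/4 ≈ 120.25000.


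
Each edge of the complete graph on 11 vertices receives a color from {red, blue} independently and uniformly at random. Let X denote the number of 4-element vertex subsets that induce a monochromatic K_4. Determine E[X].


Let X = Σ_S X_S over the C(11, 4) = 330 subsets S of size 4, where X_S = 1 if the K_4 on S is monochromatic.
For a fixed S, the K_4 on S has C(4, 2) = 6 edges. P[all 6 edges red] = (1/2)^6, and likewise for blue, so P[monochromatic] = 2·(1/2)^6 = 2^{1 − 6} = 1/32.
Summing: E[X] = C(11, 4) · 2^{1 − 6} = 330 · 1/32 = 165/16.
Numerically: E[X] ≈ 10.312.

E[X] = C(11,4)·2^(1−C(4,2)) = 165/16 ≈ 10.312.


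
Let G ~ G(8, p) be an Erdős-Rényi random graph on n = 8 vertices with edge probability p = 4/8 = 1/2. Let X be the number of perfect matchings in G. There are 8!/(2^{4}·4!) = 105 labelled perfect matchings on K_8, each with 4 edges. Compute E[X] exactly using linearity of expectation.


K_8 has 8!/(2^{4}·4!) = 105 labelled perfect matchings.
For each such perfect matching H, let X_H = 1 if all 4 edges of H are present in G. Then P[X_H = 1] = p^{4} = (1/2)^{4} = 1/16.
By linearity of expectation: E[X] = Σ_H E[X_H] = 105 · p^{4} = 105 · 1/16 = 105/16.
Numerically: E[X] ≈ 6.5625.

E[X] = 105 · (1/2)^{4} = 105/16 ≈ 6.5625.


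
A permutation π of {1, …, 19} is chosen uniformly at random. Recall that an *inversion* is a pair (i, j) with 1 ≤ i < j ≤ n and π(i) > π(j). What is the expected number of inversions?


Write X = Σ X_I over the C(19, 2) = 171 pairs i < j, with X_I the indicator of one inversion.
There are 171 indicators.
For each fixed pair i < j, the values π(i) and π(j) are two distinct elements of {1, …, 19} in uniformly random order; by symmetry P[π(i) > π(j)] = 1/2.
By linearity: E[X] = 171 · (1/2) = C(19, 2) · (1/2) = 171/2 = 171/2 ≈ 85.50000.

E[X] = 171/2 = 85.50000.


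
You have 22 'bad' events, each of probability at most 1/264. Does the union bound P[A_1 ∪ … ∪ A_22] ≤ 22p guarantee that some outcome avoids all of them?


Union bound: P[∪_{i=1}^{22} A_i] ≤ Σ_i P[A_i] ≤ 22·p = 22·(1/264) = 1/12.
Numerically: 1/12 ≈ 0.083333.
Is 1/12 < 1? YES.
Since P[∪ A_i] ≤ 1/12 < 1, the complement has P[∩ A_i^c] ≥ 1 − 1/12 = 11/12 > 0, so some outcome avoids every A_i.

22·p = 1/12 ≈ 0.083333; existence CERTIFIED by the union bound.


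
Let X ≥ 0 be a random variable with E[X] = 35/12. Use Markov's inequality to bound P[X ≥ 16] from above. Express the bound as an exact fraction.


μ = E[X] = 35/12, a = 16.
Markov: P[X ≥ 16] ≤ μ/a = (35/12)/16 = 35/192.
Numerically: ≈ 0.182292.
(Since a = 16 > μ = 2.916667, the bound 35/192 is < 1 and informative.)

P[X ≥ 16] ≤ 35/192 ≈ 0.182292.


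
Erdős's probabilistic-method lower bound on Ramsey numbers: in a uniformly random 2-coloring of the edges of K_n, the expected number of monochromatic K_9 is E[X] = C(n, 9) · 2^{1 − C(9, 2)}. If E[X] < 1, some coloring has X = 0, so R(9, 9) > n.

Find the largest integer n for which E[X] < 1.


We need C(n, 9) · 2^{1 − 36} < 1, i.e. C(n, 9) < 2^{36 − 1} = 34359738368.
Check values of n near the boundary:
  n = 62: C(62, 9) = 20286591270; 20286591270 < 34359738368? YES
  n = 63: C(63, 9) = 23667689815; 23667689815 < 34359738368? YES
  n = 64: C(64, 9) = 27540584512; 27540584512 < 34359738368? YES
  n = 65: C(65, 9) = 31966749880; 31966749880 < 34359738368? YES
  n = 66: C(66, 9) = 37014131440; 37014131440 < 34359738368? NO
  n = 67: C(67, 9) = 42757703560; 42757703560 < 34359738368? NO
The largest n with C(n, 9) < 34359738368 is n = 65 (where E[X] = 3995843735/4294967296 ≈ 0.930). Hence R(9, 9) > 65, i.e. R(9, 9) ≥ 66.

Largest n = 65; hence R(9, 9) > 65.


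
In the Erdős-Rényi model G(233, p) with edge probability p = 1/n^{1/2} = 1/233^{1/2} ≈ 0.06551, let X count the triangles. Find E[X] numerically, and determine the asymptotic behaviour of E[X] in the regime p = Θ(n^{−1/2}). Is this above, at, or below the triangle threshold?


Number of potential triangles: C(233, 3) = 2081156.
Each occurs with probability p³ ≈ (0.06551)³ ≈ 2.811681e-04.
By linearity: E[X] = C(233, 3)·p³ ≈ 2081156 · 2.811681e-04 ≈ 585.1548.
Since α = 1/2 < 1, p = c/n^{1/2} ≫ 1/n is above the triangle threshold p ~ 1/n. Asymptotically E[X] ~ (c³/6)·n^{3(1−α)} = (1³/6)·n^{1.5} → ∞; triangles are abundant w.h.p.

E[X] ≈ 585.1548; in regime p = Θ(1/n^{1/2}) E[X] diverges (above the triangle threshold p ~ 1/n).


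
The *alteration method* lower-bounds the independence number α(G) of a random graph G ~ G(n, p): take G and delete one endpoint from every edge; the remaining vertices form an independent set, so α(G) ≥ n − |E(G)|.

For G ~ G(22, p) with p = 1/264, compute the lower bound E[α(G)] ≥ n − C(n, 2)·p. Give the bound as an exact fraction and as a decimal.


E[|E(G)|] = C(22, 2)·p = 231 · (1/264) = 7/8.
E[α(G)] ≥ n − E[|E(G)|] = 22 − 7/8 = 169/8.
Numerically: ≈ 21.125000.
(This is only a lower bound; the true E[α(G)] may be larger.)

E[α(G)] ≥ 169/8 ≈ 21.125000.


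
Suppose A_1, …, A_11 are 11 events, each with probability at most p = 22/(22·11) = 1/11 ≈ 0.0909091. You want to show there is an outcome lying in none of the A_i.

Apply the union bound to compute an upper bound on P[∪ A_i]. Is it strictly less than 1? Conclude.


Union bound: P[∪_{i=1}^{11} A_i] ≤ Σ_i P[A_i] ≤ 11·p = 11·(1/11) = 1.
Numerically: 1 ≈ 1.0000000.
Is 1 < 1? NO.
Since the bound 1 is ≥ 1, the union bound is uninformative here; it does NOT by itself certify existence.

11·p = 1 ≈ 1.0000000; existence NOT certified by the union bound.


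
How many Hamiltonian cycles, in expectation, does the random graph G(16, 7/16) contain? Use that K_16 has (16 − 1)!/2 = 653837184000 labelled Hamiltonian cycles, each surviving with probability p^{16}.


K_16 has (16 − 1)!/2 = 653837184000 labelled Hamiltonian cycles.
For each such Hamiltonian cycle H, let X_H = 1 if all 16 edges of H are present in G. Then P[X_H = 1] = p^{16} = (7/16)^{16} = 33232930569601/18446744073709551616.
By linearity: E[X] = Σ_H E[X_H] = 653837184000 · p^{16} = 653837184000 · 33232930569601/18446744073709551616 = 21219654042671322112875/18014398509481984.
Numerically: E[X] ≈ 1.1779e+06.

E[X] = 653837184000 · (7/16)^{16} = 21219654042671322112875/18014398509481984 ≈ 1.1779e+06.


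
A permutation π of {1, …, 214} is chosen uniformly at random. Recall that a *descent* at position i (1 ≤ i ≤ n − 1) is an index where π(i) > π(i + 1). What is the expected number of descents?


Write X = Σ X_I over i = 1, …, 213, with X_I the indicator of one descent.
There are 213 indicators.
For each fixed i, the pair (π(i), π(i+1)) is a uniformly random ordered pair of distinct values from {1, …, 214}; by symmetry P[π(i) > π(i+1)] = 1/2.
By linearity: E[X] = 213 · (1/2) = (214 − 1) · (1/2) = 213/2 ≈ 106.500.

E[X] = 213/2 = 106.500.


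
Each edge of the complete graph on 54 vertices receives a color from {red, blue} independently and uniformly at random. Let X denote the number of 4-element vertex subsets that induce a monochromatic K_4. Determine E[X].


Let X = Σ_S X_S over the C(54, 4) = 316251 subsets S of size 4, where X_S = 1 if the K_4 on S is monochromatic.
For a fixed S, the K_4 on S has C(4, 2) = 6 edges. P[all 6 edges red] = (1/2)^6, and likewise for blue, so P[monochromatic] = 2·(1/2)^6 = 2^{1 − 6} = 1/32.
By linearity: E[X] = C(54, 4) · 2^{1 − 6} = 316251 · 1/32 = 316251/32.
Numerically: E[X] ≈ 9882.843750.

E[X] = C(54,4)·2^(1−C(4,2)) = 316251/32 ≈ 9882.843750.


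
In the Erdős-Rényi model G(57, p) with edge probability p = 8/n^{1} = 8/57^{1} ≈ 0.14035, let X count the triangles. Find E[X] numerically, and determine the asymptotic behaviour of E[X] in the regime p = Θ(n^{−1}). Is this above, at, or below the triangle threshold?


Number of potential triangles: C(57, 3) = 29260.
Each occurs with probability p³ ≈ (0.14035)³ ≈ 2.7646833e-03.
By linearity: E[X] = C(57, 3)·p³ ≈ 29260 · 2.7646833e-03 ≈ 80.89463.
Here α = 1, so p = 8/n is exactly at the triangle threshold p ~ 1/n. Asymptotically E[X] → c³/6 = 8³/6 = 256/3 ≈ 85.33333, a bounded constant. In this regime the triangle count is asymptotically Poisson(c³/6).

E[X] ≈ 80.89463; in regime p = Θ(1/n^{1}) E[X] stays bounded (at the triangle threshold p ~ 1/n).


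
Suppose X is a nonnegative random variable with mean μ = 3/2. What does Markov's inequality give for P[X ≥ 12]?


μ = E[X] = 3/2, a = 12.
Markov: P[X ≥ 12] ≤ μ/a = (3/2)/12 = 1/8.
Numerically: ≈ 0.125.
(Since a = 12 > μ = 1.500, the bound 1/8 is < 1 and informative.)

P[X ≥ 12] ≤ 1/8 ≈ 0.125.


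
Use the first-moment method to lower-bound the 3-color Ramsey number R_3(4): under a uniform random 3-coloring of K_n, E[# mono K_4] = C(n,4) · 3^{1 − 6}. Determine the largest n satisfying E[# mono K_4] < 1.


We need C(n, 4) · 3^{1 − 6} < 1, i.e. C(n, 4) < 3^{6 − 1} = 243.
Check values of n near the boundary:
  n = 8: C(8, 4) = 70; 70 < 243? YES
  n = 9: C(9, 4) = 126; 126 < 243? YES
  n = 10: C(10, 4) = 210; 210 < 243? YES
  n = 11: C(11, 4) = 330; 330 < 243? NO
  n = 12: C(12, 4) = 495; 495 < 243? NO
  n = 13: C(13, 4) = 715; 715 < 243? NO
The largest n with C(n, 4) < 243 is n = 10 (where E[X] = 70/81 ≈ 0.864198). Hence R_3(4) > 10, i.e. R_3(4) ≥ 11.

Largest n = 10; hence R_3(4) > 10.


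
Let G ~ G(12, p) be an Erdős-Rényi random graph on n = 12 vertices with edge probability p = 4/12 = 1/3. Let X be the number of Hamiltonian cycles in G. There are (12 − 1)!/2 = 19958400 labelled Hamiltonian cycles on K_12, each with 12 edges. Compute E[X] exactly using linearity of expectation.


K_12 has (12 − 1)!/2 = 19958400 labelled Hamiltonian cycles.
For each such Hamiltonian cycle H, let X_H = 1 if all 12 edges of H are present in G. Then P[X_H = 1] = p^{12} = (1/3)^{12} = 1/531441.
Summing the indicators: E[X] = Σ_H E[X_H] = 19958400 · p^{12} = 19958400 · 1/531441 = 246400/6561.
Numerically: E[X] ≈ 37.56.

E[X] = 19958400 · (1/3)^{12} = 246400/6561 ≈ 37.56.


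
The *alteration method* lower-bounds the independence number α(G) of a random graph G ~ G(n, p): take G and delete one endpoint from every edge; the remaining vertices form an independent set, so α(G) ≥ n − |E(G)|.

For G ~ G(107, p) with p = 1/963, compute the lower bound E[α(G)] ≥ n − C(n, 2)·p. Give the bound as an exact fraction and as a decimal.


E[|E(G)|] = C(107, 2)·p = 5671 · (1/963) = 53/9.
E[α(G)] ≥ n − E[|E(G)|] = 107 − 53/9 = 910/9.
Numerically: ≈ 101.1111.
(This is only a lower bound; the true E[α(G)] may be larger.)

E[α(G)] ≥ 910/9 ≈ 101.1111.


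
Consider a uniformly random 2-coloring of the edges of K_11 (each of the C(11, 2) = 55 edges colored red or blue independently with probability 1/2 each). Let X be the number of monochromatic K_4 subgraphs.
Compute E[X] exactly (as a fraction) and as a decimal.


Let X = Σ_S X_S over the C(11, 4) = 330 subsets S of size 4, where X_S = 1 if the K_4 on S is monochromatic.
For a fixed S, the K_4 on S has C(4, 2) = 6 edges. P[all 6 edges red] = (1/2)^6, and likewise for blue, so P[monochromatic] = 2·(1/2)^6 = 2^{1 − 6} = 1/32.
Summing: E[X] = C(11, 4) · 2^{1 − 6} = 330 · 1/32 = 165/16.
Numerically: E[X] ≈ 10.3125.

E[X] = C(11,4)·2^(1−C(4,2)) = 165/16 ≈ 10.3125.


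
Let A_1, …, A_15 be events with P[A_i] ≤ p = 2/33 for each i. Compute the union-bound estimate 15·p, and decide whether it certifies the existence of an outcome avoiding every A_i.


Union bound: P[∪_{i=1}^{15} A_i] ≤ Σ_i P[A_i] ≤ 15·p = 15·(2/33) = 10/11.
Numerically: 10/11 ≈ 0.909.
Is 10/11 < 1? YES.
Since P[∪ A_i] ≤ 10/11 < 1, the complement has P[∩ A_i^c] ≥ 1 − 10/11 = 1/11 > 0, so some outcome avoids every A_i.

15·p = 10/11 ≈ 0.909; existence CERTIFIED by the union bound.


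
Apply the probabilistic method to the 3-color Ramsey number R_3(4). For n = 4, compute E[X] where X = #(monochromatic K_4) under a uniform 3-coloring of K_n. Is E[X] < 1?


E[X] = C(4, 4) · 3^{1 − 6} = 1 · 3^{−5} = 1/243.
As a reduced fraction: E[X] = 1/243 ≈ 0.004.
Is E[X] < 1? YES.
Since E[X] < 1, there exists a 3-coloring of K_{4} with no monochromatic K_4; hence R_3(4) > 4.

E[X] = 1/243 ≈ 0.004; E[X] < 1, so R_3(4) > 4.


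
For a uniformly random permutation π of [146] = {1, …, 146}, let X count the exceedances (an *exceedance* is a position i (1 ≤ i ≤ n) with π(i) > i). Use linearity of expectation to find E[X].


Write X = Σ_{i=1}^{146} X_i, where X_i = 1_{π(i) > i}.
For each fixed i, π(i) is uniform over {1, …, 146} (marginal of a uniform permutation), so P[π(i) > i] = (n − i)/n. Summing: Σ_{i=1}^{146} (n − i)/n = (0 + 1 + … + 145)/146 = 146(146 − 1)/(2·146) = (146 − 1)/2.
Hence E[X] = Σ_{i=1}^{146} (146 − i)/146 = 145/2 ≈ 72.50000.

E[X] = 145/2 = 72.50000.


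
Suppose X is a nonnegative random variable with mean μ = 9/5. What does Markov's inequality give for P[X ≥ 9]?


μ = E[X] = 9/5, a = 9.
Markov: P[X ≥ 9] ≤ μ/a = (9/5)/9 = 1/5.
Numerically: ≈ 0.2000.
(Since a = 9 > μ = 1.8000, the bound 1/5 is < 1 and informative.)

P[X ≥ 9] ≤ 1/5 ≈ 0.2000.


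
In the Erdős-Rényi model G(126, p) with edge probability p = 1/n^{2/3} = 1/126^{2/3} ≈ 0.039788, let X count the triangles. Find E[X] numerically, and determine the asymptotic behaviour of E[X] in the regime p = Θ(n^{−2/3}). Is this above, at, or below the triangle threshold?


Number of potential triangles: C(126, 3) = 325500.
Each occurs with probability p³ ≈ (0.039788)³ ≈ 6.2988158e-05.
By linearity: E[X] = C(126, 3)·p³ ≈ 325500 · 6.2988158e-05 ≈ 20.50265.
Since α = 2/3 < 1, p = c/n^{2/3} ≫ 1/n is above the triangle threshold p ~ 1/n. Asymptotically E[X] ~ (c³/6)·n^{3(1−α)} = (1³/6)·n^{1} → ∞; triangles are abundant w.h.p.

E[X] ≈ 20.50265; in regime p = Θ(1/n^{2/3}) E[X] diverges (above the triangle threshold p ~ 1/n).


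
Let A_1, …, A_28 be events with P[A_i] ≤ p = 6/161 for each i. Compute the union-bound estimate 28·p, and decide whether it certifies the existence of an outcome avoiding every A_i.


Union bound: P[∪_{i=1}^{28} A_i] ≤ Σ_i P[A_i] ≤ 28·p = 28·(6/161) = 24/23.
Numerically: 24/23 ≈ 1.04348.
Is 24/23 < 1? NO.
Since the bound 24/23 is ≥ 1, the union bound is uninformative here; it does NOT by itself certify existence.

28·p = 24/23 ≈ 1.04348; existence NOT certified by the union bound.


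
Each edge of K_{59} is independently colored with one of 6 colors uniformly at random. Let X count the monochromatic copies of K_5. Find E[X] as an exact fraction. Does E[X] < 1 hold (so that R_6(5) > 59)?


E[X] = C(59, 5) · 6^{1 − 10} = 5006386 · 6^{−9} = 5006386/10077696.
As a reduced fraction: E[X] = 2503193/5038848 ≈ 0.4968.
Is E[X] < 1? YES.
Since E[X] < 1, there exists a 6-coloring of K_{59} with no monochromatic K_5; hence R_6(5) > 59.

E[X] = 2503193/5038848 ≈ 0.4968; E[X] < 1, so R_6(5) > 59.


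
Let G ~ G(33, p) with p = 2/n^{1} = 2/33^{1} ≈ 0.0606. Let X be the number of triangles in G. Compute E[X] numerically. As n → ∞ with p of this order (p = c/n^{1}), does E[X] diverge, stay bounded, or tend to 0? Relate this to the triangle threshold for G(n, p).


Number of potential triangles: C(33, 3) = 5456.
Each occurs with probability p³ ≈ (0.0606)³ ≈ 2.22612e-04.
By linearity: E[X] = C(33, 3)·p³ ≈ 5456 · 2.22612e-04 ≈ 1.215.
Here α = 1, so p = 2/n is exactly at the triangle threshold p ~ 1/n. Asymptotically E[X] → c³/6 = 2³/6 = 4/3 ≈ 1.333, a bounded constant. In this regime the triangle count is asymptotically Poisson(c³/6).

E[X] ≈ 1.215; in regime p = Θ(1/n^{1}) E[X] stays bounded (at the triangle threshold p ~ 1/n).


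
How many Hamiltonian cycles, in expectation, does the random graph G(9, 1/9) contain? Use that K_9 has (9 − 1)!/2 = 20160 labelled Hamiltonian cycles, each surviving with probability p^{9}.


K_9 has (9 − 1)!/2 = 20160 labelled Hamiltonian cycles.
For each such Hamiltonian cycle H, let X_H = 1 if all 9 edges of H are present in G. Then P[X_H = 1] = p^{9} = (1/9)^{9} = 1/387420489.
By linearity of expectation: E[X] = Σ_H E[X_H] = 20160 · p^{9} = 20160 · 1/387420489 = 2240/43046721.
Numerically: E[X] ≈ 5.2e-05.

E[X] = 20160 · (1/9)^{9} = 2240/43046721 ≈ 5.2e-05.


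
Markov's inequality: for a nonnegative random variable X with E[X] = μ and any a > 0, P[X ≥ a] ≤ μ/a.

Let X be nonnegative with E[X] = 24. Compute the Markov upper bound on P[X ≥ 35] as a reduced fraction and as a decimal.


μ = E[X] = 24, a = 35.
Markov: P[X ≥ 35] ≤ μ/a = (24)/35 = 24/35.
Numerically: ≈ 0.6857.
(Since a = 35 > μ = 24.0000, the bound 24/35 is < 1 and informative.)

P[X ≥ 35] ≤ 24/35 ≈ 0.6857.


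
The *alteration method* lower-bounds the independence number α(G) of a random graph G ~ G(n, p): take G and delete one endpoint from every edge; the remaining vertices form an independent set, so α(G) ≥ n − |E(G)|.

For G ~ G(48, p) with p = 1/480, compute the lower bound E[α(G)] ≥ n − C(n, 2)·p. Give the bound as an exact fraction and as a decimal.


E[|E(G)|] = C(48, 2)·p = 1128 · (1/480) = 47/20.
E[α(G)] ≥ n − E[|E(G)|] = 48 − 47/20 = 913/20.
Numerically: ≈ 45.65000.
(This is only a lower bound; the true E[α(G)] may be larger.)

E[α(G)] ≥ 913/20 ≈ 45.65000.


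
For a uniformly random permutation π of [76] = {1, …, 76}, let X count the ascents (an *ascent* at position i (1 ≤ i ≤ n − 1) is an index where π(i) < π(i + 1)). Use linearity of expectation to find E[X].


Write X = Σ X_I over i = 1, …, 75, with X_I the indicator of one ascent.
There are 75 indicators.
For each fixed i, the pair (π(i), π(i+1)) is a uniformly random ordered pair of distinct values from {1, …, 76}; by symmetry P[π(i) < π(i+1)] = 1/2.
By linearity: E[X] = 75 · (1/2) = (76 − 1) · (1/2) = 75/2 ≈ 37.500000.

E[X] = 75/2 = 37.500000.


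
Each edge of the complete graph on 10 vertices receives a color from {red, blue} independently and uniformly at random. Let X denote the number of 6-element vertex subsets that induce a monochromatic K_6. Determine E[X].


Let X = Σ_S X_S over the C(10, 6) = 210 subsets S of size 6, where X_S = 1 if the K_6 on S is monochromatic.
For a fixed S, the K_6 on S has C(6, 2) = 15 edges. P[all 15 edges red] = (1/2)^15, and likewise for blue, so P[monochromatic] = 2·(1/2)^15 = 2^{1 − 15} = 1/16384.
By linearity of expectation: E[X] = C(10, 6) · 2^{1 − 15} = 210 · 1/16384 = 105/8192.
Numerically: E[X] ≈ 0.01282.

E[X] = C(10,6)·2^(1−C(6,2)) = 105/8192 ≈ 0.01282.


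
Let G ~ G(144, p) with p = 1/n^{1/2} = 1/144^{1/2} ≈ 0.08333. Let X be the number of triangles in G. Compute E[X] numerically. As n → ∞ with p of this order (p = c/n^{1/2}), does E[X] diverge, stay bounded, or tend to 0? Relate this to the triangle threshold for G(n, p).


Number of potential triangles: C(144, 3) = 487344.
Each occurs with probability p³ ≈ (0.08333)³ ≈ 5.787037e-04.
By linearity: E[X] = C(144, 3)·p³ ≈ 487344 · 5.787037e-04 ≈ 282.0278.
Since α = 1/2 < 1, p = c/n^{1/2} ≫ 1/n is above the triangle threshold p ~ 1/n. Asymptotically E[X] ~ (c³/6)·n^{3(1−α)} = (1³/6)·n^{1.5} → ∞; triangles are abundant w.h.p.

E[X] ≈ 282.0278; in regime p = Θ(1/n^{1/2}) E[X] diverges (above the triangle threshold p ~ 1/n).


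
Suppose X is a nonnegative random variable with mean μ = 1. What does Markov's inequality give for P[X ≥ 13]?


μ = E[X] = 1, a = 13.
Markov: P[X ≥ 13] ≤ μ/a = (1)/13 = 1/13.
Numerically: ≈ 0.077.
(Since a = 13 > μ = 1.000, the bound 1/13 is < 1 and informative.)

P[X ≥ 13] ≤ 1/13 ≈ 0.077.


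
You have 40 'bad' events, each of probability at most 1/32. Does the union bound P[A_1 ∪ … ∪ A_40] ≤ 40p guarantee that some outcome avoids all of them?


Union bound: P[∪_{i=1}^{40} A_i] ≤ Σ_i P[A_i] ≤ 40·p = 40·(1/32) = 5/4.
Numerically: 5/4 ≈ 1.2500.
Is 5/4 < 1? NO.
Since the bound 5/4 is ≥ 1, the union bound is uninformative here; it does NOT by itself certify existence.

40·p = 5/4 ≈ 1.2500; existence NOT certified by the union bound.


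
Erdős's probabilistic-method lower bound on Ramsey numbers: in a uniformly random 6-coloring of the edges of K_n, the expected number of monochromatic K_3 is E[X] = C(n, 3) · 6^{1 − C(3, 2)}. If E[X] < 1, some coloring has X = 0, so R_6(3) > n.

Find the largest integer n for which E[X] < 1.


We need C(n, 3) · 6^{1 − 3} < 1, i.e. C(n, 3) < 6^{3 − 1} = 36.
Check values of n near the boundary:
  n = 3: C(3, 3) = 1; 1 < 36? YES
  n = 4: C(4, 3) = 4; 4 < 36? YES
  n = 5: C(5, 3) = 10; 10 < 36? YES
  n = 6: C(6, 3) = 20; 20 < 36? YES
  n = 7: C(7, 3) = 35; 35 < 36? YES
  n = 8: C(8, 3) = 56; 56 < 36? NO
The largest n with C(n, 3) < 36 is n = 7 (where E[X] = 35/36 ≈ 0.972). Hence R_6(3) > 7, i.e. R_6(3) ≥ 8.

Largest n = 7; hence R_6(3) > 7.


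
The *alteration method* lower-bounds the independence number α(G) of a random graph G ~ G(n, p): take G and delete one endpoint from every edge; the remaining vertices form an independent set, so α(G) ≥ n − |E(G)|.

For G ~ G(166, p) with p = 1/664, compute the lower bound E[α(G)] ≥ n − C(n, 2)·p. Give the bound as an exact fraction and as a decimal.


E[|E(G)|] = C(166, 2)·p = 13695 · (1/664) = 165/8.
E[α(G)] ≥ n − E[|E(G)|] = 166 − 165/8 = 1163/8.
Numerically: ≈ 145.37500.
(This is only a lower bound; the true E[α(G)] may be larger.)

E[α(G)] ≥ 1163/8 ≈ 145.37500.


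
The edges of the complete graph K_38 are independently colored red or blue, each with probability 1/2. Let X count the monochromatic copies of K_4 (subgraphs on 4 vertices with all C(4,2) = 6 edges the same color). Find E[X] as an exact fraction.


Let X = Σ_S X_S over the C(38, 4) = 73815 subsets S of size 4, where X_S = 1 if the K_4 on S is monochromatic.
For a fixed S, the K_4 on S has C(4, 2) = 6 edges. P[all 6 edges red] = (1/2)^6, and likewise for blue, so P[monochromatic] = 2·(1/2)^6 = 2^{1 − 6} = 1/32.
By linearity: E[X] = C(38, 4) · 2^{1 − 6} = 73815 · 1/32 = 73815/32.
Numerically: E[X] ≈ 2306.719.

E[X] = C(38,4)·2^(1−C(4,2)) = 73815/32 ≈ 2306.719.


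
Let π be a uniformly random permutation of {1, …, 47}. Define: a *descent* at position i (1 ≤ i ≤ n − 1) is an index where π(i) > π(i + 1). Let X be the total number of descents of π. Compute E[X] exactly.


Write X = Σ X_I over i = 1, …, 46, with X_I the indicator of one descent.
There are 46 indicators.
For each fixed i, the pair (π(i), π(i+1)) is a uniformly random ordered pair of distinct values from {1, …, 47}; by symmetry P[π(i) > π(i+1)] = 1/2.
By linearity: E[X] = 46 · (1/2) = (47 − 1) · (1/2) = 23 ≈ 23.000.

E[X] = 23 = 23.000.


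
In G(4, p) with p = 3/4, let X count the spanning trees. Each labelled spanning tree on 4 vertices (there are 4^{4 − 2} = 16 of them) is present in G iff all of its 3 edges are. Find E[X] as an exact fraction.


K_4 has 4^{4 − 2} = 16 labelled spanning trees.
For each such spanning tree H, let X_H = 1 if all 3 edges of H are present in G. Then P[X_H = 1] = p^{3} = (3/4)^{3} = 27/64.
Summing the indicators: E[X] = Σ_H E[X_H] = 16 · p^{3} = 16 · 27/64 = 27/4.
Numerically: E[X] ≈ 6.75.

E[X] = 16 · (3/4)^{3} = 27/4 ≈ 6.75.


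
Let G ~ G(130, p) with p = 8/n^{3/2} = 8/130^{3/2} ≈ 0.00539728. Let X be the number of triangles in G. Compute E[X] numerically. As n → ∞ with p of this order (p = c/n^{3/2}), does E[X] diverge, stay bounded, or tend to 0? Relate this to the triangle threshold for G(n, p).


Number of potential triangles: C(130, 3) = 357760.
Each occurs with probability p³ ≈ (0.00539728)³ ≈ 1.57226185e-07.
By linearity: E[X] = C(130, 3)·p³ ≈ 357760 · 1.57226185e-07 ≈ 0.056249.
Since α = 3/2 > 1, p = c/n^{3/2} = o(1/n) is below the triangle threshold p ~ 1/n. Asymptotically E[X] ~ (c³/6)·n^{3(1−α)} = (8³/6)·n^{-1.5} → 0, so by Markov's inequality G has no triangles w.h.p.

E[X] ≈ 0.056249; in regime p = Θ(1/n^{3/2}) E[X] tends to 0 (below the triangle threshold p ~ 1/n).


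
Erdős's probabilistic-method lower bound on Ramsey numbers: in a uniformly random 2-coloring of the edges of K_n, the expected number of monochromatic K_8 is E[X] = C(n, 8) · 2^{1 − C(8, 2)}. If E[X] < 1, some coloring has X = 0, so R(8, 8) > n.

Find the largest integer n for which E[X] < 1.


We need C(n, 8) · 2^{1 − 28} < 1, i.e. C(n, 8) < 2^{28 − 1} = 134217728.
Check values of n near the boundary:
  n = 36: C(36, 8) = 30260340; 30260340 < 134217728? YES
  n = 37: C(37, 8) = 38608020; 38608020 < 134217728? YES
  n = 38: C(38, 8) = 48903492; 48903492 < 134217728? YES
  n = 39: C(39, 8) = 61523748; 61523748 < 134217728? YES
  n = 40: C(40, 8) = 76904685; 76904685 < 134217728? YES
  n = 41: C(41, 8) = 95548245; 95548245 < 134217728? YES
  n = 42: C(42, 8) = 118030185; 118030185 < 134217728? YES
  n = 43: C(43, 8) = 145008513; 145008513 < 134217728? NO
The largest n with C(n, 8) < 134217728 is n = 42 (where E[X] = 118030185/134217728 ≈ 0.879). Hence R(8, 8) > 42, i.e. R(8, 8) ≥ 43.

Largest n = 42; hence R(8, 8) > 42.


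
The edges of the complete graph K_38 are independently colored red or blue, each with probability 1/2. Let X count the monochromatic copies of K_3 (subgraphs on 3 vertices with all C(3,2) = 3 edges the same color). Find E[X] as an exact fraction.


Let X = Σ_S X_S over the C(38, 3) = 8436 subsets S of size 3, where X_S = 1 if the K_3 on S is monochromatic.
For a fixed S, the K_3 on S has C(3, 2) = 3 edges. P[all 3 edges red] = (1/2)^3, and likewise for blue, so P[monochromatic] = 2·(1/2)^3 = 2^{1 − 3} = 1/4.
By linearity: E[X] = C(38, 3) · 2^{1 − 3} = 8436 · 1/4 = 2109.
Numerically: E[X] ≈ 2109.00000.

E[X] = C(38,3)·2^(1−C(3,2)) = 2109 ≈ 2109.00000.


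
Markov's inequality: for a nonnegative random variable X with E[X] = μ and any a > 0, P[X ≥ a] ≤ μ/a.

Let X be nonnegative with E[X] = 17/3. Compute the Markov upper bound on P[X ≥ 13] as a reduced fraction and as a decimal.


μ = E[X] = 17/3, a = 13.
Markov: P[X ≥ 13] ≤ μ/a = (17/3)/13 = 17/39.
Numerically: ≈ 0.436.
(Since a = 13 > μ = 5.667, the bound 17/39 is < 1 and informative.)

P[X ≥ 13] ≤ 17/39 ≈ 0.436.
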